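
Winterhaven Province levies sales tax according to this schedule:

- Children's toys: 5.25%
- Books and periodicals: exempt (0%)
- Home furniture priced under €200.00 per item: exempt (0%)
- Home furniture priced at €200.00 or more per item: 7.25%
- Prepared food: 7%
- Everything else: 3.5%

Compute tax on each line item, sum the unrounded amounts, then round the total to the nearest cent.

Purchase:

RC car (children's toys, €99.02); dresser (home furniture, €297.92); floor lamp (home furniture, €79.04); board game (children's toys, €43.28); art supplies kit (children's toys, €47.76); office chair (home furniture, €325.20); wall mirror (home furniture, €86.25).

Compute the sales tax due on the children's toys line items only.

RC car €99.02: children's toys → 5.25% → €5.19855
Board game €43.28: children's toys → 5.25% → €2.2722
Art supplies kit €47.76: children's toys → 5.25% → €2.5074
Tax on children's toys: unrounded sum = €9.97815 → €9.98

€9.98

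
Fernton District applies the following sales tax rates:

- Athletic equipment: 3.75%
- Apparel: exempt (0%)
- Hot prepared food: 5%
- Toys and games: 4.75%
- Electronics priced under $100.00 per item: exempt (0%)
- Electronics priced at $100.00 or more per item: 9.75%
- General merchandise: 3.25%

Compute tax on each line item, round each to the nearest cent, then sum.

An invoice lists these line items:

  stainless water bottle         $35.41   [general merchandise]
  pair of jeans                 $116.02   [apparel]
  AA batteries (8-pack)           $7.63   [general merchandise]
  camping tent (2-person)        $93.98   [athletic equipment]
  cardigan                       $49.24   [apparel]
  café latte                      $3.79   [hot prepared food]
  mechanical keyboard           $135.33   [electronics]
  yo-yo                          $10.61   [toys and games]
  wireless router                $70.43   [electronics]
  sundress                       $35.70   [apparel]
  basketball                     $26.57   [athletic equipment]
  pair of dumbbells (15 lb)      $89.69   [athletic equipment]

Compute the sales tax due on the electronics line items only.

Mechanical keyboard $135.33: electronics, $100.00 or more → 9.75% → $13.19
Wireless router $70.43: electronics, under $100.00 → 0% → $0.00
Tax on electronics = $13.19 + $0.00 = $13.19

$13.19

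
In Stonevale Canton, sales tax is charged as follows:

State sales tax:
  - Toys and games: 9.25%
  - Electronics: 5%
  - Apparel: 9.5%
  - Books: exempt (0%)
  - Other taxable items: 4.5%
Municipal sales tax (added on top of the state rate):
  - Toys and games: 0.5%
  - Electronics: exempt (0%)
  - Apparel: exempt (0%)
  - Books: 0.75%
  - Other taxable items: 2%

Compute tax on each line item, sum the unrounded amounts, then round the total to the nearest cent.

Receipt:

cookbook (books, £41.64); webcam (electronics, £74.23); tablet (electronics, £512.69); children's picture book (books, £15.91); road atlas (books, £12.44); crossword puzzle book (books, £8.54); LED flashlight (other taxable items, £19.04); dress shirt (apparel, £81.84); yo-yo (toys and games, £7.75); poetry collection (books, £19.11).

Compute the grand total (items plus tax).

£833.04

Cookbook £41.64: books → 0% + 0.75% municipal = 0.75% → £0.3123
Webcam £74.23: electronics → 5% + 0% municipal = 5% → £3.7115
Tablet £512.69: electronics → 5% + 0% municipal = 5% → £25.6345
Children's picture book £15.91: books → 0% + 0.75% municipal = 0.75% → £0.119325
Road atlas £12.44: books → 0% + 0.75% municipal = 0.75% → £0.0933
Crossword puzzle book £8.54: books → 0% + 0.75% municipal = 0.75% → £0.06405
LED flashlight £19.04: other taxable items → 4.5% + 2% municipal = 6.5% → £1.2376
Dress shirt £81.84: apparel → 9.5% + 0% municipal = 9.5% → £7.7748
Yo-yo £7.75: toys and games → 9.25% + 0.5% municipal = 9.75% → £0.755625
Poetry collection £19.11: books → 0% + 0.75% municipal = 0.75% → £0.143325
Subtotal = £793.19; unrounded tax = £39.846325 → £39.85; total due = £833.04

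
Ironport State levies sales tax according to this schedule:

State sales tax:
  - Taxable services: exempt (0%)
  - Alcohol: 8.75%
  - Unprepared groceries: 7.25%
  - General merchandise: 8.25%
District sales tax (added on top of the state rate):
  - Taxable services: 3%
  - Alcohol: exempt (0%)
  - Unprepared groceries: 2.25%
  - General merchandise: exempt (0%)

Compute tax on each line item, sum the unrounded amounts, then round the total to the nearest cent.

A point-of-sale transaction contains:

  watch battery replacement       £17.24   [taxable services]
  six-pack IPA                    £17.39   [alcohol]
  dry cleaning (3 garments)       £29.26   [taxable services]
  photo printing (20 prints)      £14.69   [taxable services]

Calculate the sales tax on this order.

Watch battery replacement £17.24: taxable services → 0% + 3% district = 3% → £0.5172
Six-pack IPA £17.39: alcohol → 8.75% + 0% district = 8.75% → £1.521625
Dry cleaning (3 garments) £29.26: taxable services → 0% + 3% district = 3% → £0.8778
Photo printing (20 prints) £14.69: taxable services → 0% + 3% district = 3% → £0.4407
Unrounded tax sum = £3.357325 → £3.36

£3.36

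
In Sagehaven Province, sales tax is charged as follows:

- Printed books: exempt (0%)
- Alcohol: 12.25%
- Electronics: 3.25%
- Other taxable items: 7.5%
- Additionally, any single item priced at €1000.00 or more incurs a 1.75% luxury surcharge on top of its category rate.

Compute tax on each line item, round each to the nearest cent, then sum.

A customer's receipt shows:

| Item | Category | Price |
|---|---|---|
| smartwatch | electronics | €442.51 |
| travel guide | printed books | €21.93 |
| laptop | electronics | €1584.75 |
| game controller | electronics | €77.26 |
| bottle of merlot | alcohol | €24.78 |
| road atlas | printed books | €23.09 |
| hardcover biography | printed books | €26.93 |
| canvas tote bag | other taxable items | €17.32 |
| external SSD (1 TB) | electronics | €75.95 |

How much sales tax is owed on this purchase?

Smartwatch €442.51: electronics → 3.25% → €14.38
Travel guide €21.93: printed books → 0% → €0.00
Laptop €1584.75: electronics → 3.25% + 1.75% surcharge = 5% → €79.24
Game controller €77.26: electronics → 3.25% → €2.51
Bottle of merlot €24.78: alcohol → 12.25% → €3.04
Road atlas €23.09: printed books → 0% → €0.00
Hardcover biography €26.93: printed books → 0% → €0.00
Canvas tote bag €17.32: other taxable items → 7.5% → €1.30
External SSD (1 TB) €75.95: electronics → 3.25% → €2.47
Total tax = €14.38 + €79.24 + €2.51 + €3.04 + €1.30 + €2.47 = €102.94

€102.94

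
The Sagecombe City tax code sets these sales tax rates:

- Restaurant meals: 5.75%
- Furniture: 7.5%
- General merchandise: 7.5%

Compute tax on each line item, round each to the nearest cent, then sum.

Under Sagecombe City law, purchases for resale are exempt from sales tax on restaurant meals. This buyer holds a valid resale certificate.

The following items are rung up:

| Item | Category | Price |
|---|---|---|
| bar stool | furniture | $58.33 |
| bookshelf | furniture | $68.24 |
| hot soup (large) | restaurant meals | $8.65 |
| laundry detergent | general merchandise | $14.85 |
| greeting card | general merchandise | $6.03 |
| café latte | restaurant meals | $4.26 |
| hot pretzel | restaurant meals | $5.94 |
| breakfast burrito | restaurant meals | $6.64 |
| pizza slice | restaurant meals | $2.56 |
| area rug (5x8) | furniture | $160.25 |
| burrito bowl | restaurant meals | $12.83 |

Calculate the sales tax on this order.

Bar stool $58.33: furniture → 7.5% → $4.37
Bookshelf $68.24: furniture → 7.5% → $5.12
Hot soup (large) $8.65: restaurant meals, buyer-exempt → 0% → $0.00
Laundry detergent $14.85: general merchandise → 7.5% → $1.11
Greeting card $6.03: general merchandise → 7.5% → $0.45
Café latte $4.26: restaurant meals, buyer-exempt → 0% → $0.00
Hot pretzel $5.94: restaurant meals, buyer-exempt → 0% → $0.00
Breakfast burrito $6.64: restaurant meals, buyer-exempt → 0% → $0.00
Pizza slice $2.56: restaurant meals, buyer-exempt → 0% → $0.00
Area rug (5x8) $160.25: furniture → 7.5% → $12.02
Burrito bowl $12.83: restaurant meals, buyer-exempt → 0% → $0.00
Total tax = $4.37 + $5.12 + $1.11 + $0.45 + $12.02 = $23.07

$23.07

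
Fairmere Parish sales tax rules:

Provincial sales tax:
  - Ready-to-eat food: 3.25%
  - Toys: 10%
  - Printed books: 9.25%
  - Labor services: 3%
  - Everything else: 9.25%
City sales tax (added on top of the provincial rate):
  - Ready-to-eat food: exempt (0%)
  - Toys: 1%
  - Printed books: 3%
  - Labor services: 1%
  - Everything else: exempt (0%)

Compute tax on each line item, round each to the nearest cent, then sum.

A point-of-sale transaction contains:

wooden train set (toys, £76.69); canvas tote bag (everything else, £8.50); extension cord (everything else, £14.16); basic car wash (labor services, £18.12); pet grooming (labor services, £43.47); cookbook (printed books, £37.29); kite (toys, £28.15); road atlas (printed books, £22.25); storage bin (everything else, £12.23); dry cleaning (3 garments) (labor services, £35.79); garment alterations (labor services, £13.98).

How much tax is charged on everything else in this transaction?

£3.23

Canvas tote bag £8.50: everything else → 9.25% + 0% city = 9.25% → £0.79
Extension cord £14.16: everything else → 9.25% + 0% city = 9.25% → £1.31
Storage bin £12.23: everything else → 9.25% + 0% city = 9.25% → £1.13
Tax on everything else = £0.79 + £1.31 + £1.13 = £3.23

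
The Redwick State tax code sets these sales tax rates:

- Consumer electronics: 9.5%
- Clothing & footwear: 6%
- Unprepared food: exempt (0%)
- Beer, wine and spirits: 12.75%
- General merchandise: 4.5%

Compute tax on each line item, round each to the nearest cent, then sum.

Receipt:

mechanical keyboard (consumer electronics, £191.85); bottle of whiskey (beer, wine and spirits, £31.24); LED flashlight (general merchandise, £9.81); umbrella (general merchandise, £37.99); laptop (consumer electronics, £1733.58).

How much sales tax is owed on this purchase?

Mechanical keyboard £191.85: consumer electronics → 9.5% → £18.23
Bottle of whiskey £31.24: beer, wine and spirits → 12.75% → £3.98
LED flashlight £9.81: general merchandise → 4.5% → £0.44
Umbrella £37.99: general merchandise → 4.5% → £1.71
Laptop £1733.58: consumer electronics → 9.5% → £164.69
Total tax = £18.23 + £3.98 + £0.44 + £1.71 + £164.69 = £189.05

£189.05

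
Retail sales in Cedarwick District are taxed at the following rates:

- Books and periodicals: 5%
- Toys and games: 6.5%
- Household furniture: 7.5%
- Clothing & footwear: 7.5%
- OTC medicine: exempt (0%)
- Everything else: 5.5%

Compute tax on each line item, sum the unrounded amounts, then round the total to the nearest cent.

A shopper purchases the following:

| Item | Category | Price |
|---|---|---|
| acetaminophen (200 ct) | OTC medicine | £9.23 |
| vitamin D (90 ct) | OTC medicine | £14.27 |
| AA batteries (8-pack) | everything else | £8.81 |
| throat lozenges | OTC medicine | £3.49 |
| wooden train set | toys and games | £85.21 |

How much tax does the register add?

Acetaminophen (200 ct) £9.23: OTC medicine → 0% → £0.00
Vitamin D (90 ct) £14.27: OTC medicine → 0% → £0.00
AA batteries (8-pack) £8.81: everything else → 5.5% → £0.48455
Throat lozenges £3.49: OTC medicine → 0% → £0.00
Wooden train set £85.21: toys and games → 6.5% → £5.53865
Unrounded tax sum = £6.0232 → £6.02

£6.02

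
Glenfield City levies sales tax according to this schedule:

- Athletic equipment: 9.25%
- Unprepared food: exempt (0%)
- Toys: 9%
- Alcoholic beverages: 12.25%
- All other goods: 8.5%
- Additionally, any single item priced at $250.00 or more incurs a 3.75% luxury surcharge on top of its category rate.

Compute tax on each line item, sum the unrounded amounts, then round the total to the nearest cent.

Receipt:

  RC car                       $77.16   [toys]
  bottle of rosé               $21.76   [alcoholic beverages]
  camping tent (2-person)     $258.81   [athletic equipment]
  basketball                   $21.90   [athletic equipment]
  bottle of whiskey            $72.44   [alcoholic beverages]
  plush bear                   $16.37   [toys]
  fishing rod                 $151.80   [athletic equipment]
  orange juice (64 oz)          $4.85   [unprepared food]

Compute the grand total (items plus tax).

$694.76

RC car $77.16: toys → 9% → $6.9444
Bottle of rosé $21.76: alcoholic beverages → 12.25% → $2.6656
Camping tent (2-person) $258.81: athletic equipment → 9.25% + 3.75% surcharge = 13% → $33.6453
Basketball $21.90: athletic equipment → 9.25% → $2.02575
Bottle of whiskey $72.44: alcoholic beverages → 12.25% → $8.8739
Plush bear $16.37: toys → 9% → $1.4733
Fishing rod $151.80: athletic equipment → 9.25% → $14.0415
Orange juice (64 oz) $4.85: unprepared food → 0% → $0.00
Subtotal = $625.09; unrounded tax = $69.66975 → $69.67; total due = $694.76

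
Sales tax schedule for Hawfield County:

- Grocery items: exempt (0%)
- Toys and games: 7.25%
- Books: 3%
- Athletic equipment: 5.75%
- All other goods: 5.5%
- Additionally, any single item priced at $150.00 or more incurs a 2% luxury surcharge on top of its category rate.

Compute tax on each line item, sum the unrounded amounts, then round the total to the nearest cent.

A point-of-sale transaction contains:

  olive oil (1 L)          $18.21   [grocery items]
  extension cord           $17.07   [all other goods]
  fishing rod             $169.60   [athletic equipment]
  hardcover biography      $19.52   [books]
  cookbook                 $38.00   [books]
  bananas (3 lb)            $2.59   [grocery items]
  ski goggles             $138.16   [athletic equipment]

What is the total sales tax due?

Olive oil (1 L) $18.21: grocery items → 0% → $0.00
Extension cord $17.07: all other goods → 5.5% → $0.93885
Fishing rod $169.60: athletic equipment → 5.75% + 2% surcharge = 7.75% → $13.144
Hardcover biography $19.52: books → 3% → $0.5856
Cookbook $38.00: books → 3% → $1.14
Bananas (3 lb) $2.59: grocery items → 0% → $0.00
Ski goggles $138.16: athletic equipment → 5.75% → $7.9442
Unrounded tax sum = $23.75265 → $23.75

$23.75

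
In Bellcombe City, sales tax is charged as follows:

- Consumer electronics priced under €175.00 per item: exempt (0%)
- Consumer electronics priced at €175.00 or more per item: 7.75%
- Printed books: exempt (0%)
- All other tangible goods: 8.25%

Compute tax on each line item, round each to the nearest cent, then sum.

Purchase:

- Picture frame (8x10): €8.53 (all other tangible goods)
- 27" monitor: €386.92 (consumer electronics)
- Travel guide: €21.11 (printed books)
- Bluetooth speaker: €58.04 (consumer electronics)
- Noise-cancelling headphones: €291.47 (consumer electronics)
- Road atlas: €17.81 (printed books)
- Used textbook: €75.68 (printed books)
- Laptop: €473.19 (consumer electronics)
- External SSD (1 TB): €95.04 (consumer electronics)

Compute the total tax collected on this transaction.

Picture frame (8x10) €8.53: all other tangible goods → 8.25% → €0.70
27" monitor €386.92: consumer electronics, €175.00 or more → 7.75% → €29.99
Travel guide €21.11: printed books → 0% → €0.00
Bluetooth speaker €58.04: consumer electronics, under €175.00 → 0% → €0.00
Noise-cancelling headphones €291.47: consumer electronics, €175.00 or more → 7.75% → €22.59
Road atlas €17.81: printed books → 0% → €0.00
Used textbook €75.68: printed books → 0% → €0.00
Laptop €473.19: consumer electronics, €175.00 or more → 7.75% → €36.67
External SSD (1 TB) €95.04: consumer electronics, under €175.00 → 0% → €0.00
Total tax = €0.70 + €29.99 + €22.59 + €36.67 = €89.95

€89.95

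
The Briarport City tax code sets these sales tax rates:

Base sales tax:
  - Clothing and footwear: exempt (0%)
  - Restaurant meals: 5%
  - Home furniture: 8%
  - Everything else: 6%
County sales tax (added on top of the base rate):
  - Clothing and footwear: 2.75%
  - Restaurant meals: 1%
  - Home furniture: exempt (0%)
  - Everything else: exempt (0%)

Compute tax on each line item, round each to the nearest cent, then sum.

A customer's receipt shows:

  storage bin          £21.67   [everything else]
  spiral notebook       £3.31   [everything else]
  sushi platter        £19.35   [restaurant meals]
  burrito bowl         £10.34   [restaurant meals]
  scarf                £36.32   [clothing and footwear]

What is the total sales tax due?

Storage bin £21.67: everything else → 6% + 0% county = 6% → £1.30
Spiral notebook £3.31: everything else → 6% + 0% county = 6% → £0.20
Sushi platter £19.35: restaurant meals → 5% + 1% county = 6% → £1.16
Burrito bowl £10.34: restaurant meals → 5% + 1% county = 6% → £0.62
Scarf £36.32: clothing and footwear → 0% + 2.75% county = 2.75% → £1.00
Total tax = £1.30 + £0.20 + £1.16 + £0.62 + £1.00 = £4.28

£4.28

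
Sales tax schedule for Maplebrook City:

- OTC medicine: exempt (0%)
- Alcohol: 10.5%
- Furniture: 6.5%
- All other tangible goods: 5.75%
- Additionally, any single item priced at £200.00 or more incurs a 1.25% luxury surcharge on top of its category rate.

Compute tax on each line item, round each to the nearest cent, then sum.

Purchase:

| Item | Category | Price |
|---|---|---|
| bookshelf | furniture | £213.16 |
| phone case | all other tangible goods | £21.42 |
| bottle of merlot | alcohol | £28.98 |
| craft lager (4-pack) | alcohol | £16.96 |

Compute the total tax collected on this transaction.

£22.57

Bookshelf £213.16: furniture → 6.5% + 1.25% surcharge = 7.75% → £16.52
Phone case £21.42: all other tangible goods → 5.75% → £1.23
Bottle of merlot £28.98: alcohol → 10.5% → £3.04
Craft lager (4-pack) £16.96: alcohol → 10.5% → £1.78
Total tax = £16.52 + £1.23 + £3.04 + £1.78 = £22.57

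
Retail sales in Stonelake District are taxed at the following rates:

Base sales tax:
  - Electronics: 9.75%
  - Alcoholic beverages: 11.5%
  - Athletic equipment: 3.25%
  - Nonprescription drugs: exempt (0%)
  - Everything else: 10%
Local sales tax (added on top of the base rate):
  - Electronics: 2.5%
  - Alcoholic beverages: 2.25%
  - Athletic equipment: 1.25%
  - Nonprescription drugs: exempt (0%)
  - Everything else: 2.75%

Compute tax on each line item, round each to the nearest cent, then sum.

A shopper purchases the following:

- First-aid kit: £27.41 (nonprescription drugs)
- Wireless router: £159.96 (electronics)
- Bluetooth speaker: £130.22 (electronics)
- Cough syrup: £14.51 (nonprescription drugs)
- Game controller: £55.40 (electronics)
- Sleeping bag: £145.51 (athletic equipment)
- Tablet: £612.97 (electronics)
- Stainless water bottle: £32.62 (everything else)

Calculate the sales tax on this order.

£128.14

First-aid kit £27.41: nonprescription drugs → 0% + 0% local = 0% → £0.00
Wireless router £159.96: electronics → 9.75% + 2.5% local = 12.25% → £19.60
Bluetooth speaker £130.22: electronics → 9.75% + 2.5% local = 12.25% → £15.95
Cough syrup £14.51: nonprescription drugs → 0% + 0% local = 0% → £0.00
Game controller £55.40: electronics → 9.75% + 2.5% local = 12.25% → £6.79
Sleeping bag £145.51: athletic equipment → 3.25% + 1.25% local = 4.5% → £6.55
Tablet £612.97: electronics → 9.75% + 2.5% local = 12.25% → £75.09
Stainless water bottle £32.62: everything else → 10% + 2.75% local = 12.75% → £4.16
Total tax = £19.60 + £15.95 + £6.79 + £6.55 + £75.09 + £4.16 = £128.14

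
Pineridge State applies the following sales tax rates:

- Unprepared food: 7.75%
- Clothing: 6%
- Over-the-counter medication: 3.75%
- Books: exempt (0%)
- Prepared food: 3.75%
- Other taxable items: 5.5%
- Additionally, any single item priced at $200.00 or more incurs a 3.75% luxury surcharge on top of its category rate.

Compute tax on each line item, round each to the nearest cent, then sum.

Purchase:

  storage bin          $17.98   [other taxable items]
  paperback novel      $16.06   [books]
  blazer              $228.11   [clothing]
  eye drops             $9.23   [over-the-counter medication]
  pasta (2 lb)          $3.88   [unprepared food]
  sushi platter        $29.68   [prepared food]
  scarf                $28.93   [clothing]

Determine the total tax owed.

$26.73

Storage bin $17.98: other taxable items → 5.5% → $0.99
Paperback novel $16.06: books → 0% → $0.00
Blazer $228.11: clothing → 6% + 3.75% surcharge = 9.75% → $22.24
Eye drops $9.23: over-the-counter medication → 3.75% → $0.35
Pasta (2 lb) $3.88: unprepared food → 7.75% → $0.30
Sushi platter $29.68: prepared food → 3.75% → $1.11
Scarf $28.93: clothing → 6% → $1.74
Total tax = $0.99 + $22.24 + $0.35 + $0.30 + $1.11 + $1.74 = $26.73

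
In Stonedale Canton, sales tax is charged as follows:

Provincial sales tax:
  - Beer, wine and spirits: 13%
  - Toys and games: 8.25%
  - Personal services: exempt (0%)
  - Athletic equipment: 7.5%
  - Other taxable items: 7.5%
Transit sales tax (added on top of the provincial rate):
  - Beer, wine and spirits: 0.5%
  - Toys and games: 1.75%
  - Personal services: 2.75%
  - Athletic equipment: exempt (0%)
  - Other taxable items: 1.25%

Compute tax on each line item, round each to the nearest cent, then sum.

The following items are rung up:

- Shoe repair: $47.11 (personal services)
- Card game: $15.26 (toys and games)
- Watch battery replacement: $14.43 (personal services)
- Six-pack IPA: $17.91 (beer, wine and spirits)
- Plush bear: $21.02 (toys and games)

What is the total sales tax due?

$7.75

Shoe repair $47.11: personal services → 0% + 2.75% transit = 2.75% → $1.30
Card game $15.26: toys and games → 8.25% + 1.75% transit = 10% → $1.53
Watch battery replacement $14.43: personal services → 0% + 2.75% transit = 2.75% → $0.40
Six-pack IPA $17.91: beer, wine and spirits → 13% + 0.5% transit = 13.5% → $2.42
Plush bear $21.02: toys and games → 8.25% + 1.75% transit = 10% → $2.10
Total tax = $1.30 + $1.53 + $0.40 + $2.42 + $2.10 = $7.75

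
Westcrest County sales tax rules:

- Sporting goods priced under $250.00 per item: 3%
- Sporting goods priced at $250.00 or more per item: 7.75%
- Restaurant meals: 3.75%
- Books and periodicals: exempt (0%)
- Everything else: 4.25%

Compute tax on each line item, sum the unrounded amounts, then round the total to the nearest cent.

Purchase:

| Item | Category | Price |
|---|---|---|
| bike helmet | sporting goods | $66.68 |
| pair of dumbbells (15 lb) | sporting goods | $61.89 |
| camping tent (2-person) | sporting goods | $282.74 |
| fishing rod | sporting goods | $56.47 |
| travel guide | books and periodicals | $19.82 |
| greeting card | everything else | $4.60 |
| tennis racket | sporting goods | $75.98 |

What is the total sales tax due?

Bike helmet $66.68: sporting goods, under $250.00 → 3% → $2.0004
Pair of dumbbells (15 lb) $61.89: sporting goods, under $250.00 → 3% → $1.8567
Camping tent (2-person) $282.74: sporting goods, $250.00 or more → 7.75% → $21.91235
Fishing rod $56.47: sporting goods, under $250.00 → 3% → $1.6941
Travel guide $19.82: books and periodicals → 0% → $0.00
Greeting card $4.60: everything else → 4.25% → $0.1955
Tennis racket $75.98: sporting goods, under $250.00 → 3% → $2.2794
Unrounded tax sum = $29.93845 → $29.94

$29.94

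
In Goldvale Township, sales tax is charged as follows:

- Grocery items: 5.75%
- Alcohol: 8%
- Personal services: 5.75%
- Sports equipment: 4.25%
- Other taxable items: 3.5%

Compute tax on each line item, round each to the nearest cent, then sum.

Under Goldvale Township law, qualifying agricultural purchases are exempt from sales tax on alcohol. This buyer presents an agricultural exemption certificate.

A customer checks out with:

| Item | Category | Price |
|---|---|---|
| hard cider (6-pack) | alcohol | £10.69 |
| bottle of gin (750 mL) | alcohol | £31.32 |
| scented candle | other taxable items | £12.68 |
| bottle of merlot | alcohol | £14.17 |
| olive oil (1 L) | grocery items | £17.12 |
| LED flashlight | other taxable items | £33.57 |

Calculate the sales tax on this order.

£2.59

Hard cider (6-pack) £10.69: alcohol, buyer-exempt → 0% → £0.00
Bottle of gin (750 mL) £31.32: alcohol, buyer-exempt → 0% → £0.00
Scented candle £12.68: other taxable items → 3.5% → £0.44
Bottle of merlot £14.17: alcohol, buyer-exempt → 0% → £0.00
Olive oil (1 L) £17.12: grocery items → 5.75% → £0.98
LED flashlight £33.57: other taxable items → 3.5% → £1.17
Total tax = £0.44 + £0.98 + £1.17 = £2.59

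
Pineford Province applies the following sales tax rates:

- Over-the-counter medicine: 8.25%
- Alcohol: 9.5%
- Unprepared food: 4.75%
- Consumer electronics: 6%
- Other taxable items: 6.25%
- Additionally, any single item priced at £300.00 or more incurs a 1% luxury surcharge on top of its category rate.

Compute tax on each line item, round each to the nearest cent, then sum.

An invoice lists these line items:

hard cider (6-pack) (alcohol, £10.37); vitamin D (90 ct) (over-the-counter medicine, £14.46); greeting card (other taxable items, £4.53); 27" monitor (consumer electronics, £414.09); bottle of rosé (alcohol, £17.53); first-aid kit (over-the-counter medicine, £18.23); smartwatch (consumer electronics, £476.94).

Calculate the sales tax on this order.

£68.01

Hard cider (6-pack) £10.37: alcohol → 9.5% → £0.99
Vitamin D (90 ct) £14.46: over-the-counter medicine → 8.25% → £1.19
Greeting card £4.53: other taxable items → 6.25% → £0.28
27" monitor £414.09: consumer electronics → 6% + 1% surcharge = 7% → £28.99
Bottle of rosé £17.53: alcohol → 9.5% → £1.67
First-aid kit £18.23: over-the-counter medicine → 8.25% → £1.50
Smartwatch £476.94: consumer electronics → 6% + 1% surcharge = 7% → £33.39
Total tax = £0.99 + £1.19 + £0.28 + £28.99 + £1.67 + £1.50 + £33.39 = £68.01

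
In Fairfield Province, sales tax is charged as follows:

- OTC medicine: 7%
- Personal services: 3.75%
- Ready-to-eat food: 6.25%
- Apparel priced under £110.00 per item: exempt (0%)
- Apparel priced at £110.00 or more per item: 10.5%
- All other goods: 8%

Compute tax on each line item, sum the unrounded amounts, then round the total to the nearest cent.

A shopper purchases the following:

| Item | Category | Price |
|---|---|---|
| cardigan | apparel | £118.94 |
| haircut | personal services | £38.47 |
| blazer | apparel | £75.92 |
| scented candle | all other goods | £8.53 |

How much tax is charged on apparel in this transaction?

£12.49

Cardigan £118.94: apparel, £110.00 or more → 10.5% → £12.4887
Blazer £75.92: apparel, under £110.00 → 0% → £0.00
Tax on apparel: unrounded sum = £12.4887 → £12.49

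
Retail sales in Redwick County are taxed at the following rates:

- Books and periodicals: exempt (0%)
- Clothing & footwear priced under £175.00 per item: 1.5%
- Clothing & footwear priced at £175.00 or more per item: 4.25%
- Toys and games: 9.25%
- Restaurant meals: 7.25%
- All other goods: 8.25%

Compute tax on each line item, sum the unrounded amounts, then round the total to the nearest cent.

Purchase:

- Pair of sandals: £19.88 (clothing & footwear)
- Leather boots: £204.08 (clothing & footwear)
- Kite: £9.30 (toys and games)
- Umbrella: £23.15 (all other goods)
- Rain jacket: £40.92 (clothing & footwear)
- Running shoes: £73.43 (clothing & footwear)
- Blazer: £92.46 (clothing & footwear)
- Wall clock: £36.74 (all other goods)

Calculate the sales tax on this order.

Pair of sandals £19.88: clothing & footwear, under £175.00 → 1.5% → £0.2982
Leather boots £204.08: clothing & footwear, £175.00 or more → 4.25% → £8.6734
Kite £9.30: toys and games → 9.25% → £0.86025
Umbrella £23.15: all other goods → 8.25% → £1.909875
Rain jacket £40.92: clothing & footwear, under £175.00 → 1.5% → £0.6138
Running shoes £73.43: clothing & footwear, under £175.00 → 1.5% → £1.10145
Blazer £92.46: clothing & footwear, under £175.00 → 1.5% → £1.3869
Wall clock £36.74: all other goods → 8.25% → £3.03105
Unrounded tax sum = £17.874925 → £17.87

£17.87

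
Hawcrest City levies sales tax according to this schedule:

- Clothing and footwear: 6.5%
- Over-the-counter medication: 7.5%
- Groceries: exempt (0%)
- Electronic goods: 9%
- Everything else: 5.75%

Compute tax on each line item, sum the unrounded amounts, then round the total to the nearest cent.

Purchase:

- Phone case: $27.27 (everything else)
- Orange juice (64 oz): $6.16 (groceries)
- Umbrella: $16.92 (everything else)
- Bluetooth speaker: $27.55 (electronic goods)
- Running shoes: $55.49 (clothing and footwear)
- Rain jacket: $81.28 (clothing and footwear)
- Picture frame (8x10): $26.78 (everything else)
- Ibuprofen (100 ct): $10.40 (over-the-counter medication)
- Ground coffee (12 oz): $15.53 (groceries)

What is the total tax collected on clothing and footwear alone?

$8.89

Running shoes $55.49: clothing and footwear → 6.5% → $3.60685
Rain jacket $81.28: clothing and footwear → 6.5% → $5.2832
Tax on clothing and footwear: unrounded sum = $8.89005 → $8.89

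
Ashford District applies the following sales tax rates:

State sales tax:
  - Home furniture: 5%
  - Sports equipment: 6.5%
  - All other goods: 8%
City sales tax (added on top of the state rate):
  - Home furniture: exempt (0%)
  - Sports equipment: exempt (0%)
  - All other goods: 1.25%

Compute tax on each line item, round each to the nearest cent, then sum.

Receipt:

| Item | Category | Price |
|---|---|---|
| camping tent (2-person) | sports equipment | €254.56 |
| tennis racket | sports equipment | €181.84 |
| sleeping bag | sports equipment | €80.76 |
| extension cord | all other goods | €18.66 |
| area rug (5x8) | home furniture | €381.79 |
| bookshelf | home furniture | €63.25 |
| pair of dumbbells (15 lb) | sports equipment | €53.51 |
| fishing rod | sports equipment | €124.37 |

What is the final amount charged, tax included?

Camping tent (2-person) €254.56: sports equipment → 6.5% + 0% city = 6.5% → €16.55
Tennis racket €181.84: sports equipment → 6.5% + 0% city = 6.5% → €11.82
Sleeping bag €80.76: sports equipment → 6.5% + 0% city = 6.5% → €5.25
Extension cord €18.66: all other goods → 8% + 1.25% city = 9.25% → €1.73
Area rug (5x8) €381.79: home furniture → 5% + 0% city = 5% → €19.09
Bookshelf €63.25: home furniture → 5% + 0% city = 5% → €3.16
Pair of dumbbells (15 lb) €53.51: sports equipment → 6.5% + 0% city = 6.5% → €3.48
Fishing rod €124.37: sports equipment → 6.5% + 0% city = 6.5% → €8.08
Subtotal = €1158.74; tax = €69.16; total due = €1227.90

€1227.90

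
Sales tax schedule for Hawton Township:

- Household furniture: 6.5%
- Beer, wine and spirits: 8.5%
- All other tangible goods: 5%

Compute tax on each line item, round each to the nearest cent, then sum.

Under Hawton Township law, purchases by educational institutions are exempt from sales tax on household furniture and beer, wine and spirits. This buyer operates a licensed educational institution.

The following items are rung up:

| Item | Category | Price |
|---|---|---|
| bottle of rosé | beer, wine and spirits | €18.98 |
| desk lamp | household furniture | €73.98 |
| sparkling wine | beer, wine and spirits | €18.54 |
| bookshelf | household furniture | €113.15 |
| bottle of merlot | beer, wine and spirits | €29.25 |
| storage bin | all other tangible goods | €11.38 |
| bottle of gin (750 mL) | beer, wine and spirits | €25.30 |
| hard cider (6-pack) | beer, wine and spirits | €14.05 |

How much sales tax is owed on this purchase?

€0.57

Bottle of rosé €18.98: beer, wine and spirits, buyer-exempt → 0% → €0.00
Desk lamp €73.98: household furniture, buyer-exempt → 0% → €0.00
Sparkling wine €18.54: beer, wine and spirits, buyer-exempt → 0% → €0.00
Bookshelf €113.15: household furniture, buyer-exempt → 0% → €0.00
Bottle of merlot €29.25: beer, wine and spirits, buyer-exempt → 0% → €0.00
Storage bin €11.38: all other tangible goods → 5% → €0.57
Bottle of gin (750 mL) €25.30: beer, wine and spirits, buyer-exempt → 0% → €0.00
Hard cider (6-pack) €14.05: beer, wine and spirits, buyer-exempt → 0% → €0.00
Total tax = €0.57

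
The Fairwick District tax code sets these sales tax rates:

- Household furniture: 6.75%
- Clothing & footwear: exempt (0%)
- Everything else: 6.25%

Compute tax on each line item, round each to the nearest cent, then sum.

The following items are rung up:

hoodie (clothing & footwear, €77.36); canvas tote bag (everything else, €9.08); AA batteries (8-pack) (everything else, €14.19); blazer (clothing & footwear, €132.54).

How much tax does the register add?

€1.46

Hoodie €77.36: clothing & footwear → 0% → €0.00
Canvas tote bag €9.08: everything else → 6.25% → €0.57
AA batteries (8-pack) €14.19: everything else → 6.25% → €0.89
Blazer €132.54: clothing & footwear → 0% → €0.00
Total tax = €0.57 + €0.89 = €1.46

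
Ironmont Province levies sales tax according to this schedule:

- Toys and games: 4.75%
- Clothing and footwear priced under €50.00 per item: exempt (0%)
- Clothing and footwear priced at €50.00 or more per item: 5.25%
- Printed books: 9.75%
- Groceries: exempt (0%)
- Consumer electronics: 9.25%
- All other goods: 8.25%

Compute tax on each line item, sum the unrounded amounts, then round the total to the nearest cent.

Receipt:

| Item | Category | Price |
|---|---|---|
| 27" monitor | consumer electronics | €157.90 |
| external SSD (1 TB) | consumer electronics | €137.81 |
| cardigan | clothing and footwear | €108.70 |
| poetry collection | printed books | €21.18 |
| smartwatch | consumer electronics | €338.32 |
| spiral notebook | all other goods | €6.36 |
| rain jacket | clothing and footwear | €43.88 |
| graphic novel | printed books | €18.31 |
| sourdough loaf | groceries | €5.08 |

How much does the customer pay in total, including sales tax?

27" monitor €157.90: consumer electronics → 9.25% → €14.60575
External SSD (1 TB) €137.81: consumer electronics → 9.25% → €12.747425
Cardigan €108.70: clothing and footwear, €50.00 or more → 5.25% → €5.70675
Poetry collection €21.18: printed books → 9.75% → €2.06505
Smartwatch €338.32: consumer electronics → 9.25% → €31.2946
Spiral notebook €6.36: all other goods → 8.25% → €0.5247
Rain jacket €43.88: clothing and footwear, under €50.00 → 0% → €0.00
Graphic novel €18.31: printed books → 9.75% → €1.785225
Sourdough loaf €5.08: groceries → 0% → €0.00
Subtotal = €837.54; unrounded tax = €68.7295 → €68.73; total due = €906.27

€906.27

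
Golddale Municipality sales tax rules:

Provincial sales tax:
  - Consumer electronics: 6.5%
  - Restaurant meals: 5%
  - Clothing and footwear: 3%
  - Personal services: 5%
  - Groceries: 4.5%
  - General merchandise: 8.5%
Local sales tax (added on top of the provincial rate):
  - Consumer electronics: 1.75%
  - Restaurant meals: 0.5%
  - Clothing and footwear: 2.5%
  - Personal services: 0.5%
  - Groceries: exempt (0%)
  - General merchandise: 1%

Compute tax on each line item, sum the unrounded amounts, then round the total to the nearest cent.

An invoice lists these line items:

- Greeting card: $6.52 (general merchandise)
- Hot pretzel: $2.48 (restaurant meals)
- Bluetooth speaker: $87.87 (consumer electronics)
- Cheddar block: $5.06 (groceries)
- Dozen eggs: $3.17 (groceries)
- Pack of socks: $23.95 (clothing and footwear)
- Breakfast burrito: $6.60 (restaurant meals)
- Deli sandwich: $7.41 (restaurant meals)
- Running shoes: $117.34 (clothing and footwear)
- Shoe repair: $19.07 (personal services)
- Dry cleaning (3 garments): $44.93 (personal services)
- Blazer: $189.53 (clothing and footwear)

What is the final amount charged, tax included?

Greeting card $6.52: general merchandise → 8.5% + 1% local = 9.5% → $0.6194
Hot pretzel $2.48: restaurant meals → 5% + 0.5% local = 5.5% → $0.1364
Bluetooth speaker $87.87: consumer electronics → 6.5% + 1.75% local = 8.25% → $7.249275
Cheddar block $5.06: groceries → 4.5% + 0% local = 4.5% → $0.2277
Dozen eggs $3.17: groceries → 4.5% + 0% local = 4.5% → $0.14265
Pack of socks $23.95: clothing and footwear → 3% + 2.5% local = 5.5% → $1.31725
Breakfast burrito $6.60: restaurant meals → 5% + 0.5% local = 5.5% → $0.363
Deli sandwich $7.41: restaurant meals → 5% + 0.5% local = 5.5% → $0.40755
Running shoes $117.34: clothing and footwear → 3% + 2.5% local = 5.5% → $6.4537
Shoe repair $19.07: personal services → 5% + 0.5% local = 5.5% → $1.04885
Dry cleaning (3 garments) $44.93: personal services → 5% + 0.5% local = 5.5% → $2.47115
Blazer $189.53: clothing and footwear → 3% + 2.5% local = 5.5% → $10.42415
Subtotal = $513.93; unrounded tax = $30.861075 → $30.86; total due = $544.79

$544.79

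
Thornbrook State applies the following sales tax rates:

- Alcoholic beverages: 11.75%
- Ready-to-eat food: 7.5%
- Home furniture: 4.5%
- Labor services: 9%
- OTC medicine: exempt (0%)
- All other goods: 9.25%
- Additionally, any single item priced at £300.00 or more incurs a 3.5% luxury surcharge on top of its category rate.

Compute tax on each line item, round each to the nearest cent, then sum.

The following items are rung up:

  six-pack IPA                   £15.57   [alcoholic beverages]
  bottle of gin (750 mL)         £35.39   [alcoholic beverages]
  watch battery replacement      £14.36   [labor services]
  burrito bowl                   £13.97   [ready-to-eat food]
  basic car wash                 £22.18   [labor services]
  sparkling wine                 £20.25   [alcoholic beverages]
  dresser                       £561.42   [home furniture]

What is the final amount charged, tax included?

£740.76

Six-pack IPA £15.57: alcoholic beverages → 11.75% → £1.83
Bottle of gin (750 mL) £35.39: alcoholic beverages → 11.75% → £4.16
Watch battery replacement £14.36: labor services → 9% → £1.29
Burrito bowl £13.97: ready-to-eat food → 7.5% → £1.05
Basic car wash £22.18: labor services → 9% → £2.00
Sparkling wine £20.25: alcoholic beverages → 11.75% → £2.38
Dresser £561.42: home furniture → 4.5% + 3.5% surcharge = 8% → £44.91
Subtotal = £683.14; tax = £57.62; total due = £740.76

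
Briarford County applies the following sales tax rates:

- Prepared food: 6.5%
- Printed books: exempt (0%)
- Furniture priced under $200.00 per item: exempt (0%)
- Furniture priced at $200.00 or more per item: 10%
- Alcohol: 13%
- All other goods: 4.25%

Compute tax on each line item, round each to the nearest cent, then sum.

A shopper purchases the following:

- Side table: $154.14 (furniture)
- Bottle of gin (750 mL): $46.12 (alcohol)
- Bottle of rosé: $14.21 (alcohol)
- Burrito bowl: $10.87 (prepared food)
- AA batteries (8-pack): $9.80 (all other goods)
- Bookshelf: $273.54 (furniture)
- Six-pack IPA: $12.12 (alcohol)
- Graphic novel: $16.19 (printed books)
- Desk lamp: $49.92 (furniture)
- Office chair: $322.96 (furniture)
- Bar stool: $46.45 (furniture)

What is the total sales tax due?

Side table $154.14: furniture, under $200.00 → 0% → $0.00
Bottle of gin (750 mL) $46.12: alcohol → 13% → $6.00
Bottle of rosé $14.21: alcohol → 13% → $1.85
Burrito bowl $10.87: prepared food → 6.5% → $0.71
AA batteries (8-pack) $9.80: all other goods → 4.25% → $0.42
Bookshelf $273.54: furniture, $200.00 or more → 10% → $27.35
Six-pack IPA $12.12: alcohol → 13% → $1.58
Graphic novel $16.19: printed books → 0% → $0.00
Desk lamp $49.92: furniture, under $200.00 → 0% → $0.00
Office chair $322.96: furniture, $200.00 or more → 10% → $32.30
Bar stool $46.45: furniture, under $200.00 → 0% → $0.00
Total tax = $6.00 + $1.85 + $0.71 + $0.42 + $27.35 + $1.58 + $32.30 = $70.21

$70.21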